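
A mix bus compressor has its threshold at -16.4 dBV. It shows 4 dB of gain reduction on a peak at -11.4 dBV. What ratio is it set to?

5:1

Input overshoot = -11.4 − (-16.4) = 5 dB.
Output overshoot = 5 − 4 = 1 dB.
Ratio = input overshoot / output overshoot = 5 / 1 = 5.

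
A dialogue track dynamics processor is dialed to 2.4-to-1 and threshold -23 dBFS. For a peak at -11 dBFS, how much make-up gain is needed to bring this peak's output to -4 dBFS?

Overshoot 12 dB → 12/2.4 = 5 dB after compression, so the compressed level is -23 + 5 = -18 dBFS.
Make-up = target − compressed = -4 − (-18) = 14 dB.

14 dB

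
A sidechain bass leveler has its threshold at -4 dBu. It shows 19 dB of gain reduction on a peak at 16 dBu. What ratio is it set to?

20:1

Input overshoot = 16 − (-4) = 20 dB.
Output overshoot = 20 − 19 = 1 dB.
Ratio = input overshoot / output overshoot = 20 / 1 = 20.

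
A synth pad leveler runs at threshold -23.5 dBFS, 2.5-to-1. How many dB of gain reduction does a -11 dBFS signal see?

-11 dBFS exceeds the threshold by 12.5 dB.
After 2.5:1 compression the overshoot becomes 12.5/2.5 = 5 dB.
GR = overshoot in − overshoot out = 12.5 − 5 = 7.5 dB.

7.5 dB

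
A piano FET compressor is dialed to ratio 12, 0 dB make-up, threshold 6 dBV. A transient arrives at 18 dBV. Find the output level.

Overshoot: 18 − 6 = 12 dB.
At 12:1 the overshoot is divided by 12, leaving 1 dB above threshold.
So the level is 6 + 1 = 7 dBV.

7 dBV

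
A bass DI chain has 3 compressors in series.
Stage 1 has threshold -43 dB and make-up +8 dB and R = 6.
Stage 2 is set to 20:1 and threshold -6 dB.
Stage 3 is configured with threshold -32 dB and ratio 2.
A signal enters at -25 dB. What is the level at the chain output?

-32 dB

Stage 1: overshoot 18 dB → 18/6 = 3 dB → -40 dB; +8 dB make-up → -32 dB.
Stage 2: -32 dB ≤ -6 dB, so stage 2 doesn't engage; output -32 dB.
Stage 3: -32 dB ≤ -32 dB, so stage 3 doesn't engage; output -32 dB.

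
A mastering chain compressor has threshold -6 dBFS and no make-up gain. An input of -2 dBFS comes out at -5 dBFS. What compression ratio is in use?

Input overshoot = -2 − (-6) = 4 dB; output overshoot = -5 − (-6) = 1 dB.
Ratio = 4 / 1 = 4.

4:1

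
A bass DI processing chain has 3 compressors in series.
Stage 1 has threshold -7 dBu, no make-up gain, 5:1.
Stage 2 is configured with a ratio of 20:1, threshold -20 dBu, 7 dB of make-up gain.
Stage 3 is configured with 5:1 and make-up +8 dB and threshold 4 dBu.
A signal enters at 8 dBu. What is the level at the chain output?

Stage 1: 15 dB above -7 dBu, reduced 5:1 to 3 dB above → -4 dBu.
Stage 2: -4 dBu is 16 dB over -20 dBu; at 20:1 that becomes 0.8 dB over, giving -19.2 dBu; +7 dB make-up → -12.2 dBu.
Stage 3: below threshold (-12.2 ≤ 4); passes unchanged; make-up brings it to -4.2 dBu.

-4.2 dBu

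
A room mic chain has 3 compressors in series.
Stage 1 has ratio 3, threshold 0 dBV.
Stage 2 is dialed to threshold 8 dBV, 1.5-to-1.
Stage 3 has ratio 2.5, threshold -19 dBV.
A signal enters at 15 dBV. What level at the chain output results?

Stage 1: 15 dBV is 15 dB over 0 dBV; at 3:1 that becomes 5 dB over, giving 5 dBV.
Stage 2: 5 dBV ≤ 8 dBV, so stage 2 doesn't engage; output 5 dBV.
Stage 3: 5 dBV is 24 dB over -19 dBV; at 2.5:1 that becomes 9.6 dB over, giving -9.4 dBV.

-9.4 dBV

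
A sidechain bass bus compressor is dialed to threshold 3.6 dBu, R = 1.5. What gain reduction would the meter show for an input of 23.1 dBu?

The signal is 19.5 dB above threshold.
A 1.5:1 ratio leaves 13 dB of that excess.
GR = overshoot in − overshoot out = 19.5 − 13 = 6.5 dB.

6.5 dB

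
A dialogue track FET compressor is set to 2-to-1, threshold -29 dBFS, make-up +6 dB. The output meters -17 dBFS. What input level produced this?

-17 dBFS

Before make-up, the level was -17 − 6 = -23 dBFS.
Post-compression overshoot = -23 − (-29) = 6 dB.
Before 2:1 compression the overshoot was 6 × 2 = 12 dB, so input = -29 + 12 = -17 dBFS.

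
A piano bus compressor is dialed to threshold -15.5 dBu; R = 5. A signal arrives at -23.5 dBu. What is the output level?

-23.5 dBu is 8 dB below the -15.5 dBu threshold, so no gain reduction is applied.
Output = input = -23.5 dBu.

-23.5 dBu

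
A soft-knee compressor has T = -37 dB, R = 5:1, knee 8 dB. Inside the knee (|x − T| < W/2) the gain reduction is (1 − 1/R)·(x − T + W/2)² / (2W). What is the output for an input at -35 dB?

x − T + W/2 = -35 − (-37) + 4 = 6.
GR = (1 − 1/5) × 6² / 16 = 0.8 × 36 / 16 = 1.8 dB.
Output = -35 − 1.8 = -36.8 dB.

-36.8 dB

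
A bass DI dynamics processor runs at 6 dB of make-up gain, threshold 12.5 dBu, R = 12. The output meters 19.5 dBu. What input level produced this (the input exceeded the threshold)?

Remove make-up: 19.5 − 6 = 13.5 dBu.
Post-compression overshoot = 13.5 − 12.5 = 1 dB.
Input overshoot = R × output overshoot = 12 dB → input = 12.5 + 12 = 24.5 dBu.

24.5 dBu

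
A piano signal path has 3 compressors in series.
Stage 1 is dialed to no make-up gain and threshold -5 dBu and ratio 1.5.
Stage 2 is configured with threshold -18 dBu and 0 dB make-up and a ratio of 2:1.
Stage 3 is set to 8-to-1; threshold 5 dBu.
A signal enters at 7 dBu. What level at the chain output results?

-7.5 dBu

Stage 1: overshoot 12 dB → 12/1.5 = 8 dB → 3 dBu.
Stage 2: 3 dBu is 21 dB over -18 dBu; at 2:1 that becomes 10.5 dB over, giving -7.5 dBu.
Stage 3: -7.5 dBu ≤ 5 dBu, so stage 3 doesn't engage; output -7.5 dBu.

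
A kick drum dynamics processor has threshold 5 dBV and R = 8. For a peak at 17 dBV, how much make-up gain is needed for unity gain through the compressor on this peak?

Overshoot 12 dB → 12/8 = 1.5 dB after compression, so the compressed level is 5 + 1.5 = 6.5 dBV.
Make-up = target − compressed = 17 − 6.5 = 10.5 dB.

10.5 dB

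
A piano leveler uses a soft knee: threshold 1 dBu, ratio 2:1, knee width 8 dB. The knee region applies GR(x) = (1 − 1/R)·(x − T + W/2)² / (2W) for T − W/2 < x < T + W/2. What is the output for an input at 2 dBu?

1.21875 dBu

x − T + W/2 = 2 − 1 + 4 = 5.
GR = (1 − 1/2) × 5² / 16 = 0.5 × 25 / 16 = 0.78125 dB.
Output = 2 − 0.78125 = 1.21875 dBu.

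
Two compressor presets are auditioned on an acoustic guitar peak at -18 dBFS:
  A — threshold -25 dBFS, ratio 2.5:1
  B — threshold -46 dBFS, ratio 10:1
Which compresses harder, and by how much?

A: overshoot 7 dB → output overshoot 2.8 dB → GR 4.2 dB.
B: overshoot 28 dB → output overshoot 2.8 dB → GR 25.2 dB.
B reduces 21 dB more.

B, by 21 dB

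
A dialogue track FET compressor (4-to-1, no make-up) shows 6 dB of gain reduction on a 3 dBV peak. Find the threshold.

-5 dBV

Input is 8 dB above T (since output overshoot × R = input overshoot: (-3 − T)·4 = 3 − T gives T = -5 dBV).
Check: -5 + (3 − (-5))/4 = -5 + 2 = -3 dBV. ✓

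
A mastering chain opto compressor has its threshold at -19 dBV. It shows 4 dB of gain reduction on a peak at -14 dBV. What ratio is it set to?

Input overshoot = -14 − (-19) = 5 dB.
Output overshoot = 5 − 4 = 1 dB.
Ratio = input overshoot / output overshoot = 5 / 1 = 5.

5:1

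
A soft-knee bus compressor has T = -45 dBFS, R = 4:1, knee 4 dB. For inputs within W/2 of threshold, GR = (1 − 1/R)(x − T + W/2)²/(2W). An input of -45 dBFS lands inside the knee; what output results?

x − T + W/2 = -45 − (-45) + 2 = 2.
GR = (1 − 1/4) × 2² / 8 = 0.75 × 4 / 8 = 0.375 dB.
Output = -45 − 0.375 = -45.375 dBFS.

-45.375 dBFS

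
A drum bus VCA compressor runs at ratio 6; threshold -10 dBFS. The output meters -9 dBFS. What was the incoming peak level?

-4 dBFS

The compressed level sits -9 − (-10) = 1 dB over threshold.
Undo the ratio: input overshoot = 1 × 6 = 6 dB, giving input = -4 dBFS.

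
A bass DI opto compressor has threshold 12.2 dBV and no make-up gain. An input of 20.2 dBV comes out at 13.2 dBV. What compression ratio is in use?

Input overshoot = 20.2 − 12.2 = 8 dB; output overshoot = 13.2 − 12.2 = 1 dB.
Ratio = 8 / 1 = 8.

8:1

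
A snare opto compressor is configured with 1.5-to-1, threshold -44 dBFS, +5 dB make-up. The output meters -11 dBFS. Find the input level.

-2 dBFS

Before make-up, the level was -11 − 5 = -16 dBFS.
Post-compression overshoot = -16 − (-44) = 28 dB.
Undo the ratio: input overshoot = 28 × 1.5 = 42 dB, giving input = -2 dBFS.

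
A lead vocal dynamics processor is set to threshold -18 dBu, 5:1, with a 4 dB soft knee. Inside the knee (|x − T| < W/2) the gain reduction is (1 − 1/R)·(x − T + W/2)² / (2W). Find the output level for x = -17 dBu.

x − T + W/2 = -17 − (-18) + 2 = 3.
GR = (1 − 1/5) × 3² / 8 = 0.8 × 9 / 8 = 0.9 dB.
Output = -17 − 0.9 = -17.9 dBu.

-17.9 dBu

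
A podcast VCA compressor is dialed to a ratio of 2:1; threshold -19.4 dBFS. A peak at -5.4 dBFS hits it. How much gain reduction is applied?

7 dB

Overshoot = -5.4 − (-19.4) = 14 dB.
A 2:1 ratio leaves 7 dB of that excess.
GR = overshoot in − overshoot out = 14 − 7 = 7 dB.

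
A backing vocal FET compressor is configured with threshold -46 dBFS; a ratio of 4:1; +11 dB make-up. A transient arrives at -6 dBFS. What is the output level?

-6 dBFS sits 40 dB over threshold.
4:1 compression reduces that to 40/4 = 10 dB over.
That puts the output at -36 dBFS; make-up adds 11 dB, giving -25 dBFS.

-25 dBFS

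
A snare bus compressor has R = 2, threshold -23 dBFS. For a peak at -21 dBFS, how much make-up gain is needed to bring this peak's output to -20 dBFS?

2 dB

Without make-up, output = threshold + overshoot/2 = -23 + 1 = -22 dBFS.
Gap to target: 2 dB.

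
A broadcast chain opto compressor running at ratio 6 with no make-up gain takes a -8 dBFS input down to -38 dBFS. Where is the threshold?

Let T be the threshold. Output overshoot = (input overshoot)/R, so -38 − T = (-8 − T)/6.
6·(-38 − T) = -8 − T → 5·T = -228 − (-8) = -220.
T = -220/5 = -44 dBFS.

-44 dBFS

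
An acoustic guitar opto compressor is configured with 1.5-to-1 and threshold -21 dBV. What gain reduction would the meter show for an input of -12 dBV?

3 dB

Overshoot = -12 − (-21) = 9 dB.
After 1.5:1 compression the overshoot becomes 9/1.5 = 6 dB.
So the signal is attenuated by 9 − 6 = 3 dB.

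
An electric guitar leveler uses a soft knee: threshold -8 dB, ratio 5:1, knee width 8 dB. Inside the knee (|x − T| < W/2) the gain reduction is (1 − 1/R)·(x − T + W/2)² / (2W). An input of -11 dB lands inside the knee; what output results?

-11.05 dB

x − T + W/2 = -11 − (-8) + 4 = 1.
GR = (1 − 1/5) × 1² / 16 = 0.8 × 1 / 16 = 0.05 dB.
Output = -11 − 0.05 = -11.05 dB.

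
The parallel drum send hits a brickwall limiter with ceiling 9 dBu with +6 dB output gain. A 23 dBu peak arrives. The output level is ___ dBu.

15 dBu

The limiter clamps the peak to its 9 dBu ceiling.
Output gain then adds 6 dB: 9 + 6 = 15 dBu.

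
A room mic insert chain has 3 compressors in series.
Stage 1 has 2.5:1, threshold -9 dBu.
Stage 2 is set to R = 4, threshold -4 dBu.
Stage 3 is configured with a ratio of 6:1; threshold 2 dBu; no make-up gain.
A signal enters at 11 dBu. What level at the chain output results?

-3.25 dBu

Stage 1: 11 dBu is 20 dB over -9 dBu; at 2.5:1 that becomes 8 dB over, giving -1 dBu.
Stage 2: overshoot 3 dB → 3/4 = 0.75 dB → -3.25 dBu.
Stage 3: -3.25 dBu is at or below the 2 dBu threshold — no compression; output -3.25 dBu.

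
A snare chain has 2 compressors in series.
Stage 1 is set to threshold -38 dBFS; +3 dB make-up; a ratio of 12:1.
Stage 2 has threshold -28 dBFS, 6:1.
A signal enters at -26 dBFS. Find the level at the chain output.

Stage 1: -26 dBFS is 12 dB over -38 dBFS; at 12:1 that becomes 1 dB over, giving -37 dBFS; +3 dB make-up → -34 dBFS.
Stage 2: below threshold (-34 ≤ -28); passes unchanged; output -34 dBFS.

-34 dBFS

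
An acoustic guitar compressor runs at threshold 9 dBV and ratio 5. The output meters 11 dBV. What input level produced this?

Post-compression overshoot = 11 − 9 = 2 dB.
Input overshoot = R × output overshoot = 10 dB → input = 9 + 10 = 19 dBV.

19 dBV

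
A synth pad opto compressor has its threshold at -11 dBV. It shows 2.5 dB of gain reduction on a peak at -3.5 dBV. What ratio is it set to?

Input overshoot = -3.5 − (-11) = 7.5 dB.
Output overshoot = 7.5 − 2.5 = 5 dB.
Ratio = input overshoot / output overshoot = 7.5 / 5 = 1.5.

1.5:1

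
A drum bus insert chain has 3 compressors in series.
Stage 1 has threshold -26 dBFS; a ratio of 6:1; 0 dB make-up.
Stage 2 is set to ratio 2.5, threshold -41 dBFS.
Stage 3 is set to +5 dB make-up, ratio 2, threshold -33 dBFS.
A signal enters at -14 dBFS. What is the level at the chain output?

-29.2 dBFS

Stage 1: 12 dB above -26 dBFS, reduced 6:1 to 2 dB above → -24 dBFS.
Stage 2: 17 dB above -41 dBFS, reduced 2.5:1 to 6.8 dB above → -34.2 dBFS.
Stage 3: -34.2 dBFS is at or below the -33 dBFS threshold — no compression; make-up brings it to -29.2 dBFS.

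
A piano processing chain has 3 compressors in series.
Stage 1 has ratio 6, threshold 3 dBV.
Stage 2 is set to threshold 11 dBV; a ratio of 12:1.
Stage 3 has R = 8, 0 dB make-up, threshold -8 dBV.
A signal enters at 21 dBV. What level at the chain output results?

-6.25 dBV

Stage 1: 18 dB above 3 dBV, reduced 6:1 to 3 dB above → 6 dBV.
Stage 2: 6 dBV ≤ 11 dBV, so stage 2 doesn't engage; output 6 dBV.
Stage 3: 6 dBV is 14 dB over -8 dBV; at 8:1 that becomes 1.75 dB over, giving -6.25 dBV.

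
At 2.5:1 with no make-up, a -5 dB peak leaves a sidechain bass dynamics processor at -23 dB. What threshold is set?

Let T be the threshold. Output overshoot = (input overshoot)/R, so -23 − T = (-5 − T)/2.5.
2.5·(-23 − T) = -5 − T → 1.5·T = -57.5 − (-5) = -52.5.
T = -52.5/1.5 = -35 dB.

-35 dB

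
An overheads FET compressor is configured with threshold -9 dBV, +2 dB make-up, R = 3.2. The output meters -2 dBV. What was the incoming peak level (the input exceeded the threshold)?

Remove make-up: -2 − 2 = -4 dBV.
That's 5 dB above the -9 dBV threshold.
Input overshoot = R × output overshoot = 16 dB → input = -9 + 16 = 7 dBV.

7 dBV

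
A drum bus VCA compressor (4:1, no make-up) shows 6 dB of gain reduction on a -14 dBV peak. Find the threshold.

-22 dBV

Let T be the threshold. Output overshoot = (input overshoot)/R, so -20 − T = (-14 − T)/4.
4·(-20 − T) = -14 − T → 3·T = -80 − (-14) = -66.
T = -66/3 = -22 dBV.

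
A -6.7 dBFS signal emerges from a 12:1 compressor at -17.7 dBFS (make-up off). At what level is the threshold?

Input is 12 dB above T (since output overshoot × R = input overshoot: (-17.7 − T)·12 = -6.7 − T gives T = -18.7 dBFS).
Check: -18.7 + (-6.7 − (-18.7))/12 = -18.7 + 1 = -17.7 dBFS. ✓

-18.7 dBFS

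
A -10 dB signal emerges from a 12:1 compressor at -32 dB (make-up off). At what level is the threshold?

Gain reduction = -10 − (-32) = 22 dB; output overshoot = GR / (R − 1) = 22 / 11 = 2 dB.
Threshold = output − output overshoot = -32 − 2 = -34 dB.

-34 dB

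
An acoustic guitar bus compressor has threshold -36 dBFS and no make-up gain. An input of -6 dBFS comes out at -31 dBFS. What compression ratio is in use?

Input overshoot = -6 − (-36) = 30 dB; output overshoot = -31 − (-36) = 5 dB.
Ratio = 30 / 5 = 6.

6:1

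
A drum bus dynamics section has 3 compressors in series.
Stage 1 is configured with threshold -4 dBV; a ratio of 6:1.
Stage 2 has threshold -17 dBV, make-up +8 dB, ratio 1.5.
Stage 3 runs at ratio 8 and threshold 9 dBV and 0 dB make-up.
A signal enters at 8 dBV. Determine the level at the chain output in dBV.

Stage 1: overshoot 12 dB → 12/6 = 2 dB → -2 dBV.
Stage 2: overshoot 15 dB → 15/1.5 = 10 dB → -7 dBV; +8 dB make-up → 1 dBV.
Stage 3: 1 dBV ≤ 9 dBV, so stage 3 doesn't engage; output 1 dBV.

1 dBV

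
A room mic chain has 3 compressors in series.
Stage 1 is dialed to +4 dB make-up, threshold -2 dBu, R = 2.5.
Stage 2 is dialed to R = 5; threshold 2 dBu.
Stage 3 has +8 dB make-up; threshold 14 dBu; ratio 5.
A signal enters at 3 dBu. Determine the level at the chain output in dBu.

Stage 1: overshoot 5 dB → 5/2.5 = 2 dB → 0 dBu; +4 dB make-up → 4 dBu.
Stage 2: 2 dB above 2 dBu, reduced 5:1 to 0.4 dB above → 2.4 dBu.
Stage 3: 2.4 dBu is at or below the 14 dBu threshold — no compression; make-up brings it to 10.4 dBu.

10.4 dBu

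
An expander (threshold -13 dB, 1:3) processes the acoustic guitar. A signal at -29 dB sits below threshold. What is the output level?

-61 dB

The input is 16 dB below the -13 dB threshold.
A 1:3 expander multiplies undershoot by 3: 16 × 3 = 48 dB below threshold.
Output = -13 − 48 = -61 dB.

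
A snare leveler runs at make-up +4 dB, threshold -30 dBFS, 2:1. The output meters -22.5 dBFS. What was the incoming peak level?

-23 dBFS

Stripping the +4 dB make-up gives -26.5 dBFS at the gain stage.
Post-compression overshoot = -26.5 − (-30) = 3.5 dB.
Before 2:1 compression the overshoot was 3.5 × 2 = 7 dB, so input = -30 + 7 = -23 dBFS.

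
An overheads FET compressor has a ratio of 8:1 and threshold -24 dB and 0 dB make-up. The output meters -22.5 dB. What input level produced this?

-12 dB

That's 1.5 dB above the -24 dB threshold.
Before 8:1 compression the overshoot was 1.5 × 8 = 12 dB, so input = -24 + 12 = -12 dB.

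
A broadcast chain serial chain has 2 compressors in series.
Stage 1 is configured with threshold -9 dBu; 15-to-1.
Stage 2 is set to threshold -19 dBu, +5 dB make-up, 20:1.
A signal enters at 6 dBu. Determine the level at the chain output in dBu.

-13.45 dBu

Stage 1: overshoot 15 dB → 15/15 = 1 dB → -8 dBu.
Stage 2: -8 dBu is 11 dB over -19 dBu; at 20:1 that becomes 0.55 dB over, giving -18.45 dBu; +5 dB make-up → -13.45 dBu.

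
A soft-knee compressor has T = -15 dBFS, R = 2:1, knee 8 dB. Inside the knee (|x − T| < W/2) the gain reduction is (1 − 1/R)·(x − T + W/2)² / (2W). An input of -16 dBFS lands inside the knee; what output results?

x − T + W/2 = -16 − (-15) + 4 = 3.
GR = (1 − 1/2) × 3² / 16 = 0.5 × 9 / 16 = 0.28125 dB.
Output = -16 − 0.28125 = -16.28125 dBFS.

-16.28125 dBFS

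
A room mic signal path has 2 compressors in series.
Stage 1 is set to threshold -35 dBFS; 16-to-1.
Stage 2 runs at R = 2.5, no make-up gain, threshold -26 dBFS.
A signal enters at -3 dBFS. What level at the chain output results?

Stage 1: -3 dBFS is 32 dB over -35 dBFS; at 16:1 that becomes 2 dB over, giving -33 dBFS.
Stage 2: -33 dBFS ≤ -26 dBFS, so stage 2 doesn't engage; output -33 dBFS.

-33 dBFS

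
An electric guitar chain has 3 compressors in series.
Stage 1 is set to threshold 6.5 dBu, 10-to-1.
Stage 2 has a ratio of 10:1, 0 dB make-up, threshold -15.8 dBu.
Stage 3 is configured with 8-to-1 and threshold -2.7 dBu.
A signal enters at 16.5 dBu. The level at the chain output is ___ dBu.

-13.47 dBu

Stage 1: overshoot 10 dB → 10/10 = 1 dB → 7.5 dBu.
Stage 2: overshoot 23.3 dB → 23.3/10 = 2.33 dB → -13.47 dBu.
Stage 3: -13.47 dBu ≤ -2.7 dBu, so stage 3 doesn't engage; output -13.47 dBu.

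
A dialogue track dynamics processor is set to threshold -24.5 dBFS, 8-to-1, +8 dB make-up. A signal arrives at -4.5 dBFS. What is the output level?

Overshoot: -4.5 − (-24.5) = 20 dB.
8:1 compression reduces that to 20/8 = 2.5 dB over.
That puts the output at -22 dBFS; make-up adds 8 dB, giving -14 dBFS.

-14 dBFS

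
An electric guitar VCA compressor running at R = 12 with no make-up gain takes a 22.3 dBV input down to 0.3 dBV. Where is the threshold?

Gain reduction = 22.3 − 0.3 = 22 dB; output overshoot = GR / (R − 1) = 22 / 11 = 2 dB.
Threshold = output − output overshoot = 0.3 − 2 = -1.7 dBV.

-1.7 dBV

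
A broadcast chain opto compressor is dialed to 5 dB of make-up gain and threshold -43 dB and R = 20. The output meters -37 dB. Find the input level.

-23 dB

Remove make-up: -37 − 5 = -42 dB.
That's 1 dB above the -43 dB threshold.
Before 20:1 compression the overshoot was 1 × 20 = 20 dB, so input = -43 + 20 = -23 dB.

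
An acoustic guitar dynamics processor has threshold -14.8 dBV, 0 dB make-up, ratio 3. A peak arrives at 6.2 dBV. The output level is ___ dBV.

-7.8 dBV

6.2 dBV sits 21 dB over threshold.
At 3:1 the overshoot is divided by 3, leaving 7 dB above threshold.
So the level is -14.8 + 7 = -7.8 dBV.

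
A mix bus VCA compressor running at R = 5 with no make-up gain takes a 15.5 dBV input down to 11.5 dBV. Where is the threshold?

Gain reduction = 15.5 − 11.5 = 4 dB; output overshoot = GR / (R − 1) = 4 / 4 = 1 dB.
Threshold = output − output overshoot = 11.5 − 1 = 10.5 dBV.

10.5 dBV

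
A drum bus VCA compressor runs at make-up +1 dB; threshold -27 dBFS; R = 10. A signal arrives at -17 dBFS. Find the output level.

-25 dBFS

-17 dBFS sits 10 dB over threshold.
10:1 compression reduces that to 10/10 = 1 dB over.
So the level is -27 + 1 = -26 dBFS; make-up adds 1 dB, giving -25 dBFS.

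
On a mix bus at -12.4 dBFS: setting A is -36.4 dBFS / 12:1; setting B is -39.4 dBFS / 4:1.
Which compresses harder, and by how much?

A, by 1.75 dB

A: overshoot 24 dB → output overshoot 2 dB → GR 22 dB.
B: overshoot 27 dB → output overshoot 6.75 dB → GR 20.25 dB.
A applies 1.75 dB more gain reduction.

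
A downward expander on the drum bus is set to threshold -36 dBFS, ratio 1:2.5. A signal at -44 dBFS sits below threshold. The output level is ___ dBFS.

Below threshold, a 1:2.5 expander applies gain = (2.5−1)×(T − x) of attenuation.
(2.5−1) × 8 = 12 dB, so output = -44 − 12 = -56 dBFS.

-56 dBFS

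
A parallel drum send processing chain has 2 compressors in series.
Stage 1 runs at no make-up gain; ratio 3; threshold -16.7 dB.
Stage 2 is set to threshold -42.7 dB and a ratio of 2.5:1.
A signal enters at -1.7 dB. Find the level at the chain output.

-30.3 dB

Stage 1: overshoot 15 dB → 15/3 = 5 dB → -11.7 dB.
Stage 2: overshoot 31 dB → 31/2.5 = 12.4 dB → -30.3 dB.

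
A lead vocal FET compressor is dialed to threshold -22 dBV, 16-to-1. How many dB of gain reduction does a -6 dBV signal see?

-6 dBV exceeds the threshold by 16 dB.
A 16:1 ratio leaves 1 dB of that excess.
So the signal is attenuated by 16 − 1 = 15 dB.

15 dB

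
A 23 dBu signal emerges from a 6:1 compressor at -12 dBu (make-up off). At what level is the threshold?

Gain reduction = 23 − (-12) = 35 dB; output overshoot = GR / (R − 1) = 35 / 5 = 7 dB.
Threshold = output − output overshoot = -12 − 7 = -19 dBu.

-19 dBu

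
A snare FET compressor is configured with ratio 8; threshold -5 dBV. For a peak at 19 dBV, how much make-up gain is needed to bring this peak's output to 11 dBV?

Without make-up, output = threshold + overshoot/8 = -5 + 3 = -2 dBV.
Gap to target: 13 dB.

13 dB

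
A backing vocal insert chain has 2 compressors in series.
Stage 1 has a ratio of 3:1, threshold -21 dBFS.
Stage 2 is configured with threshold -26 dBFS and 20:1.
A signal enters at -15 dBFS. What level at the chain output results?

Stage 1: 6 dB above -21 dBFS, reduced 3:1 to 2 dB above → -19 dBFS.
Stage 2: overshoot 7 dB → 7/20 = 0.35 dB → -25.65 dBFS.

-25.65 dBFS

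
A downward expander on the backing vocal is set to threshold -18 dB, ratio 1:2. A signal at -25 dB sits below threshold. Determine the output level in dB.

Undershoot = (-18) − (-25) = 7 dB.
At 1:2, that expands to 14 dB under threshold.
Output = -18 − 14 = -32 dB.

-32 dB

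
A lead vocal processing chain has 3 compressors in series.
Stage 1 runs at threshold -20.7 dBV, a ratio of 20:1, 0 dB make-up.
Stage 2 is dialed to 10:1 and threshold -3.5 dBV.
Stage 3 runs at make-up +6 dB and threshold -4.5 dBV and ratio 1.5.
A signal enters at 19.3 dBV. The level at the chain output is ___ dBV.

-12.7 dBV

Stage 1: 40 dB above -20.7 dBV, reduced 20:1 to 2 dB above → -18.7 dBV.
Stage 2: -18.7 dBV ≤ -3.5 dBV, so stage 2 doesn't engage; output -18.7 dBV.
Stage 3: below threshold (-18.7 ≤ -4.5); passes unchanged; make-up brings it to -12.7 dBV.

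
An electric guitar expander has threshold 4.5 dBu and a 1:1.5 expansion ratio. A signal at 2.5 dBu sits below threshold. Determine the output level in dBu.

1.5 dBu

The input is 2 dB below the 4.5 dBu threshold.
A 1:1.5 expander multiplies undershoot by 1.5: 2 × 1.5 = 3 dB below threshold.
Output = 4.5 − 3 = 1.5 dBu.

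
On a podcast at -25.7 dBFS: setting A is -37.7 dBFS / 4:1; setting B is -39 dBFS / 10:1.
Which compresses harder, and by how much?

B, by 2.97 dB

A: 12 dB over, compressed to 3 dB over, so 9 dB of GR.
B: 13.3 dB over, compressed to 1.33 dB over, so 11.97 dB of GR.
Difference: 2.97 dB in favour of B.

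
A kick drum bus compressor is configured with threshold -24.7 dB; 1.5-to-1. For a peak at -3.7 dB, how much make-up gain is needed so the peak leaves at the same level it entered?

7 dB

Without make-up, output = threshold + overshoot/1.5 = -24.7 + 14 = -10.7 dB.
Gap to target: 7 dB.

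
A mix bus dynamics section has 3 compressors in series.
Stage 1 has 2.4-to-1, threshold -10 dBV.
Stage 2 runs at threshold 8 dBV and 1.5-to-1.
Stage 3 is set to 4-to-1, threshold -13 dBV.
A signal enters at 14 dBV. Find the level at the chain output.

Stage 1: 24 dB above -10 dBV, reduced 2.4:1 to 10 dB above → 0 dBV.
Stage 2: 0 dBV ≤ 8 dBV, so stage 2 doesn't engage; output 0 dBV.
Stage 3: 0 dBV is 13 dB over -13 dBV; at 4:1 that becomes 3.25 dB over, giving -9.75 dBV.

-9.75 dBV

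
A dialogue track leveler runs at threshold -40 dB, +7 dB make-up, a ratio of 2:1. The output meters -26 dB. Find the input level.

-26 dB

Before make-up, the level was -26 − 7 = -33 dB.
That's 7 dB above the -40 dB threshold.
Input overshoot = R × output overshoot = 14 dB → input = -40 + 14 = -26 dB.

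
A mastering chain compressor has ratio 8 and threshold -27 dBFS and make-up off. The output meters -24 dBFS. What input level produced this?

That's 3 dB above the -27 dBFS threshold.
Input overshoot = R × output overshoot = 24 dB → input = -27 + 24 = -3 dBFS.

-3 dBFS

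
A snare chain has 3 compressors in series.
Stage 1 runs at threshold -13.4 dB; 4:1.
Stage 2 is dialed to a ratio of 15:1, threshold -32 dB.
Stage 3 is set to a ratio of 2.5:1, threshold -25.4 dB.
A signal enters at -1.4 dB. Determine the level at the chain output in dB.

Stage 1: overshoot 12 dB → 12/4 = 3 dB → -10.4 dB.
Stage 2: overshoot 21.6 dB → 21.6/15 = 1.44 dB → -30.56 dB.
Stage 3: -30.56 dB is at or below the -25.4 dB threshold — no compression; output -30.56 dB.

-30.56 dB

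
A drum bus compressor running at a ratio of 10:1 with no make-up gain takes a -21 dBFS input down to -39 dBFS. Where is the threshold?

Let T be the threshold. Output overshoot = (input overshoot)/R, so -39 − T = (-21 − T)/10.
10·(-39 − T) = -21 − T → 9·T = -390 − (-21) = -369.
T = -369/9 = -41 dBFS.

-41 dBFS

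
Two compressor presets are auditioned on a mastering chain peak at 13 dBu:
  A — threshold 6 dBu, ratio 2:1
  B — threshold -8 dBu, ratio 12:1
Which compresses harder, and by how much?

A: 7 dB over, compressed to 3.5 dB over, so 3.5 dB of GR.
B: 21 dB over, compressed to 1.75 dB over, so 19.25 dB of GR.
Difference: 15.75 dB in favour of B.

B, by 15.75 dB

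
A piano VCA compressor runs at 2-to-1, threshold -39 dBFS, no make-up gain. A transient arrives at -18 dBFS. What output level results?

-28.5 dBFS

-18 dBFS sits 21 dB over threshold.
The 21 dB excess becomes 10.5 dB after 2:1 reduction.
That puts the output at -28.5 dBFS.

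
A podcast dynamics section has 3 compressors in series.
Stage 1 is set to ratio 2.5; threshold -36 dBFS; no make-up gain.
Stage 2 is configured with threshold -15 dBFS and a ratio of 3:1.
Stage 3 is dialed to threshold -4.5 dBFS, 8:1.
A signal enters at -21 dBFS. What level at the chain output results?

-30 dBFS

Stage 1: 15 dB above -36 dBFS, reduced 2.5:1 to 6 dB above → -30 dBFS.
Stage 2: -30 dBFS is at or below the -15 dBFS threshold — no compression; output -30 dBFS.
Stage 3: -30 dBFS is at or below the -4.5 dBFS threshold — no compression; output -30 dBFS.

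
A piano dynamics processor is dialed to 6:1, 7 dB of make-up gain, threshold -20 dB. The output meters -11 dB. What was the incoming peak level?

-8 dB

Stripping the +7 dB make-up gives -18 dB at the gain stage.
That's 2 dB above the -20 dB threshold.
Input overshoot = R × output overshoot = 12 dB → input = -20 + 12 = -8 dB.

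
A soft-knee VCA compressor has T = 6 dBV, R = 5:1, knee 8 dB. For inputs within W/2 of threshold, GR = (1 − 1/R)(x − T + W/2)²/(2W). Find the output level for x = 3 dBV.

2.95 dBV

x − T + W/2 = 3 − 6 + 4 = 1.
GR = (1 − 1/5) × 1² / 16 = 0.8 × 1 / 16 = 0.05 dB.
Output = 3 − 0.05 = 2.95 dBV.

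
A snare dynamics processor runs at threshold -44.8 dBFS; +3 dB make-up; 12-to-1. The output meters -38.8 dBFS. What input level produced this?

Before make-up, the level was -38.8 − 3 = -41.8 dBFS.
The compressed level sits -41.8 − (-44.8) = 3 dB over threshold.
Input overshoot = R × output overshoot = 36 dB → input = -44.8 + 36 = -8.8 dBFS.

-8.8 dBFS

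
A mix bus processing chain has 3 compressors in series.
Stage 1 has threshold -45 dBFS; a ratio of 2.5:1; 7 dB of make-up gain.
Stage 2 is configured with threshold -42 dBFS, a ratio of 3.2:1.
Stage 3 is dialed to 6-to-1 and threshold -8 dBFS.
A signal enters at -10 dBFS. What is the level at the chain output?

Stage 1: 35 dB above -45 dBFS, reduced 2.5:1 to 14 dB above → -31 dBFS; +7 dB make-up → -24 dBFS.
Stage 2: -24 dBFS is 18 dB over -42 dBFS; at 3.2:1 that becomes 5.625 dB over, giving -36.375 dBFS.
Stage 3: -36.375 dBFS is at or below the -8 dBFS threshold — no compression; output -36.375 dBFS.

-36.375 dBFS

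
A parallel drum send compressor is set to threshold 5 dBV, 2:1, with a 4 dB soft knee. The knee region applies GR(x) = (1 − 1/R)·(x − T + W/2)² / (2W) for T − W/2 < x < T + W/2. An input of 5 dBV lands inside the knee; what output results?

4.75 dBV

x − T + W/2 = 5 − 5 + 2 = 2.
GR = (1 − 1/2) × 2² / 8 = 0.5 × 4 / 8 = 0.25 dB.
Output = 5 − 0.25 = 4.75 dBV.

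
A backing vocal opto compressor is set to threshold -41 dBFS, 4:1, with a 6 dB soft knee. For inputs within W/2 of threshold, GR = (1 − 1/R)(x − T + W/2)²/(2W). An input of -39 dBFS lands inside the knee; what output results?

-40.5625 dBFS

x − T + W/2 = -39 − (-41) + 3 = 5.
GR = (1 − 1/4) × 5² / 12 = 0.75 × 25 / 12 = 1.5625 dB.
Output = -39 − 1.5625 = -40.5625 dBFS.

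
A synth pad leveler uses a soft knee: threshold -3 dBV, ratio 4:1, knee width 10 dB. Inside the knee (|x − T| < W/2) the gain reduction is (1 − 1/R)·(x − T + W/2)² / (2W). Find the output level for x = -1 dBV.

x − T + W/2 = -1 − (-3) + 5 = 7.
GR = (1 − 1/4) × 7² / 20 = 0.75 × 49 / 20 = 1.8375 dB.
Output = -1 − 1.8375 = -2.8375 dBV.

-2.8375 dBV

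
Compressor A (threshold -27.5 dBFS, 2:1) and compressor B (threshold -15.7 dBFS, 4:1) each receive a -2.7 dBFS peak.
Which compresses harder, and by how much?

A: GR = 24.8 − 24.8/2 = 12.4 dB.
B: GR = 13 − 13/4 = 9.75 dB.
A reduces 2.65 dB more.

A, by 2.65 dB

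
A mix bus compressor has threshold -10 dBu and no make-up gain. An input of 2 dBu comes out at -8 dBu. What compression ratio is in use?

Input overshoot = 2 − (-10) = 12 dB; output overshoot = -8 − (-10) = 2 dB.
Ratio = 12 / 2 = 6.

6:1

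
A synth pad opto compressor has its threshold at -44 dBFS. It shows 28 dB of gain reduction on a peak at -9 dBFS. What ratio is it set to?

5:1

Input overshoot = -9 − (-44) = 35 dB.
Output overshoot = 35 − 28 = 7 dB.
Ratio = input overshoot / output overshoot = 35 / 7 = 5.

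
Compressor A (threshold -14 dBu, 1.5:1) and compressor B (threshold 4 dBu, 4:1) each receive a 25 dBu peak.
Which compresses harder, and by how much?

B, by 2.75 dB

A: 39 dB over, compressed to 26 dB over, so 13 dB of GR.
B: 21 dB over, compressed to 5.25 dB over, so 15.75 dB of GR.
B applies 2.75 dB more gain reduction.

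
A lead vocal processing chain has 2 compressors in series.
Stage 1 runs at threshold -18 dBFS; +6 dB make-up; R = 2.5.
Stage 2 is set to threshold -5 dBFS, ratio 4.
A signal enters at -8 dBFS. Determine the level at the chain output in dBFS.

Stage 1: 10 dB above -18 dBFS, reduced 2.5:1 to 4 dB above → -14 dBFS; +6 dB make-up → -8 dBFS.
Stage 2: -8 dBFS ≤ -5 dBFS, so stage 2 doesn't engage; output -8 dBFS.

-8 dBFS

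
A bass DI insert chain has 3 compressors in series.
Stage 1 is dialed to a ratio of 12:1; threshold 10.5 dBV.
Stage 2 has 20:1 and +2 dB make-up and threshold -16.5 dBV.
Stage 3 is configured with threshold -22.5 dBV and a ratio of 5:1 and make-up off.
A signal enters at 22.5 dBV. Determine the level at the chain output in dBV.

-20.62 dBV

Stage 1: 22.5 dBV is 12 dB over 10.5 dBV; at 12:1 that becomes 1 dB over, giving 11.5 dBV.
Stage 2: 28 dB above -16.5 dBV, reduced 20:1 to 1.4 dB above → -15.1 dBV; +2 dB make-up → -13.1 dBV.
Stage 3: overshoot 9.4 dB → 9.4/5 = 1.88 dB → -20.62 dBV.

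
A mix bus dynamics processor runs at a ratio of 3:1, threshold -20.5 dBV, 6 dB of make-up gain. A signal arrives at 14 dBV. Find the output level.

-3 dBV

The input is 34.5 dB above the -20.5 dBV threshold.
The 34.5 dB excess becomes 11.5 dB after 3:1 reduction.
So the level is -20.5 + 11.5 = -9 dBV; make-up adds 6 dB, giving -3 dBV.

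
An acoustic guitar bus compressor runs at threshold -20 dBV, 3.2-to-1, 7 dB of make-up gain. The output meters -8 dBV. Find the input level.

-4 dBV

Stripping the +7 dB make-up gives -15 dBV at the gain stage.
Post-compression overshoot = -15 − (-20) = 5 dB.
Before 3.2:1 compression the overshoot was 5 × 3.2 = 16 dB, so input = -20 + 16 = -4 dBV.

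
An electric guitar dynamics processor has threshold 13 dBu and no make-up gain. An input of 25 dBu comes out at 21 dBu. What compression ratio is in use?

Input overshoot = 25 − 13 = 12 dB; output overshoot = 21 − 13 = 8 dB.
Ratio = 12 / 8 = 1.5.

1.5:1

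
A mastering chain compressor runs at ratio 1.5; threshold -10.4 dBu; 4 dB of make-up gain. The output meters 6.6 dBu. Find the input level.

9.1 dBu

Stripping the +4 dB make-up gives 2.6 dBu at the gain stage.
Post-compression overshoot = 2.6 − (-10.4) = 13 dB.
Undo the ratio: input overshoot = 13 × 1.5 = 19.5 dB, giving input = 9.1 dBu.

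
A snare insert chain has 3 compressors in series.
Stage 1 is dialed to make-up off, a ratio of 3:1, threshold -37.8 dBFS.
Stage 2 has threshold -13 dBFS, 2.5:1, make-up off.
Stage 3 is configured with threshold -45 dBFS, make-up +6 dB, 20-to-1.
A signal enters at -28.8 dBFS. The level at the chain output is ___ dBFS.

-38.49 dBFS

Stage 1: 9 dB above -37.8 dBFS, reduced 3:1 to 3 dB above → -34.8 dBFS.
Stage 2: -34.8 dBFS is at or below the -13 dBFS threshold — no compression; output -34.8 dBFS.
Stage 3: -34.8 dBFS is 10.2 dB over -45 dBFS; at 20:1 that becomes 0.51 dB over, giving -44.49 dBFS; +6 dB make-up → -38.49 dBFS.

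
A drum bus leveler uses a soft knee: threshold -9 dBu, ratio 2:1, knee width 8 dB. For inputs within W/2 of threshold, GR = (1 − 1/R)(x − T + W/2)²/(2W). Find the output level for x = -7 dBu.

-8.125 dBu

x − T + W/2 = -7 − (-9) + 4 = 6.
GR = (1 − 1/2) × 6² / 16 = 0.5 × 36 / 16 = 1.125 dB.
Output = -7 − 1.125 = -8.125 dBu.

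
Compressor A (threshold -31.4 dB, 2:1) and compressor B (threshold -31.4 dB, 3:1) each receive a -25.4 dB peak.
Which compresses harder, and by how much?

B, by 1 dB

A: GR = 6 − 6/2 = 3 dB.
B: GR = 6 − 6/3 = 4 dB.
B reduces 1 dB more.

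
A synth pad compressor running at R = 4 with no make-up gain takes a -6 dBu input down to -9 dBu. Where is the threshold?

-10 dBu

Input is 4 dB above T (since output overshoot × R = input overshoot: (-9 − T)·4 = -6 − T gives T = -10 dBu).
Check: -10 + (-6 − (-10))/4 = -10 + 1 = -9 dBu. ✓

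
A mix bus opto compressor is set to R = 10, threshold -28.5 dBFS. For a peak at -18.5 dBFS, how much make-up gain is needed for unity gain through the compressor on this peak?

Overshoot 10 dB → 10/10 = 1 dB after compression, so the compressed level is -28.5 + 1 = -27.5 dBFS.
Make-up = target − compressed = -18.5 − (-27.5) = 9 dB.

9 dB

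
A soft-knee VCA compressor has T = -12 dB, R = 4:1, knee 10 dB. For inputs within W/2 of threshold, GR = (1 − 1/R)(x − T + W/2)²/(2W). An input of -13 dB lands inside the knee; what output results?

x − T + W/2 = -13 − (-12) + 5 = 4.
GR = (1 − 1/4) × 4² / 20 = 0.75 × 16 / 20 = 0.6 dB.
Output = -13 − 0.6 = -13.6 dB.

-13.6 dB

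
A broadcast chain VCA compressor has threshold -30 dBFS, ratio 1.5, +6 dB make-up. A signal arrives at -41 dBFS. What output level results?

-41 dBFS is 11 dB below the -30 dBFS threshold, so no gain reduction is applied.
Make-up gain adds 6 dB: -41 + 6 = -35 dBFS.

-35 dBFS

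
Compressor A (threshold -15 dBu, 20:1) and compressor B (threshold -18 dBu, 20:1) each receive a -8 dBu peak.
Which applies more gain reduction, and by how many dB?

A: GR = 7 − 7/20 = 6.65 dB.
B: GR = 10 − 10/20 = 9.5 dB.
B applies 2.85 dB more gain reduction.

B, by 2.85 dB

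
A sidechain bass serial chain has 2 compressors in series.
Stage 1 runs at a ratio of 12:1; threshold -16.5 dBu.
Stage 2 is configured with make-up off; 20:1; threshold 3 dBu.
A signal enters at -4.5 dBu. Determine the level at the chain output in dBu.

-15.5 dBu

Stage 1: overshoot 12 dB → 12/12 = 1 dB → -15.5 dBu.
Stage 2: -15.5 dBu is at or below the 3 dBu threshold — no compression; output -15.5 dBu.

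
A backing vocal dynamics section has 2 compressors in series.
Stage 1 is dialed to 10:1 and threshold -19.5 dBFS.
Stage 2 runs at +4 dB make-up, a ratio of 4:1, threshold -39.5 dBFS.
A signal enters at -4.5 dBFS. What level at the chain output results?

-30.125 dBFS

Stage 1: overshoot 15 dB → 15/10 = 1.5 dB → -18 dBFS.
Stage 2: -18 dBFS is 21.5 dB over -39.5 dBFS; at 4:1 that becomes 5.375 dB over, giving -34.125 dBFS; +4 dB make-up → -30.125 dBFS.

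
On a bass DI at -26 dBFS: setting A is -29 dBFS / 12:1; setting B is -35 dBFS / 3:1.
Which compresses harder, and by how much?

A: 3 dB over, compressed to 0.25 dB over, so 2.75 dB of GR.
B: 9 dB over, compressed to 3 dB over, so 6 dB of GR.
B reduces 3.25 dB more.

B, by 3.25 dB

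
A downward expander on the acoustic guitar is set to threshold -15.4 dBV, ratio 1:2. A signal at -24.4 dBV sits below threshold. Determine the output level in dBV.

-33.4 dBV

Undershoot = (-15.4) − (-24.4) = 9 dB.
At 1:2, that expands to 18 dB under threshold.
Output = -15.4 − 18 = -33.4 dBV.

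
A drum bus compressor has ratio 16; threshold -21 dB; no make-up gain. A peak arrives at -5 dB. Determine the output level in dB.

-20 dB

The input is 16 dB above the -21 dB threshold.
At 16:1 the overshoot is divided by 16, leaving 1 dB above threshold.
Output = -21 + 1 = -20 dB.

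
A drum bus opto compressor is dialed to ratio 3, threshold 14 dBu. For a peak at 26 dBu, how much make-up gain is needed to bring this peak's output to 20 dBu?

Overshoot 12 dB → 12/3 = 4 dB after compression, so the compressed level is 14 + 4 = 18 dBu.
Make-up = target − compressed = 20 − 18 = 2 dB.

2 dB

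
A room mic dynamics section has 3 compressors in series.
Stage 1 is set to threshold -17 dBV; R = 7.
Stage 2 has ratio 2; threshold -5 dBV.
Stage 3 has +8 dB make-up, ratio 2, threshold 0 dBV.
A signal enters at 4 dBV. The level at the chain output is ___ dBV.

-6 dBV

Stage 1: overshoot 21 dB → 21/7 = 3 dB → -14 dBV.
Stage 2: below threshold (-14 ≤ -5); passes unchanged; output -14 dBV.
Stage 3: -14 dBV is at or below the 0 dBV threshold — no compression; make-up brings it to -6 dBV.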